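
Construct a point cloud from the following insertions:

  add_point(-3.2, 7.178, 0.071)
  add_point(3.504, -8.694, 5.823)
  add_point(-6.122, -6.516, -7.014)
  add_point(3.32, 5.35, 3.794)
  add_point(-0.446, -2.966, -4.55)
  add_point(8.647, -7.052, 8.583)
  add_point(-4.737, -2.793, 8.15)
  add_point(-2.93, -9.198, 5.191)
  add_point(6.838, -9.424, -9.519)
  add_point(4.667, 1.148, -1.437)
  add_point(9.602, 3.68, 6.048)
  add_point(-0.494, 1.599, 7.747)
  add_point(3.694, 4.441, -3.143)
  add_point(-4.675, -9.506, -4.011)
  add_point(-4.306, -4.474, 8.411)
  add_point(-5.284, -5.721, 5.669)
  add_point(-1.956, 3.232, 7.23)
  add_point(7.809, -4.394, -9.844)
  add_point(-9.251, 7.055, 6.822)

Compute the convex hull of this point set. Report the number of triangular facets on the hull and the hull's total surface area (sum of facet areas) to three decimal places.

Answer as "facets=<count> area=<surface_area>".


facets=26 area=1113.041

Points on the hull: [0, 1, 2, 3, 5, 7, 8, 10, 11, 12, 13, 14, 15, 17, 18] (15 of 19).

Triangle areas on the boundary:
  f1: (p5, p17, p10) → 96.1909
  f2: (p12, p17, p10) → 62.9441
  f3: (p11, p10, p18) → 38.7761
  f4: (p11, p5, p10) → 54.8990
  f5: (p14, p11, p18) → 37.2968
  f6: (p14, p11, p5) → 44.4881
  f7: (p8, p5, p17) → 46.9249
  f8: (p3, p10, p18) → 24.6354
  f9: (p0, p3, p18) → 34.3151
  f10: (p0, p12, p17) → 30.2196
  f11: (p0, p12, p10) → 43.7689
  f12: (p0, p3, p10) → 4.4805
  f13: (p7, p14, p5) → 35.9345
  f14: (p7, p8, p13) → 57.8151
  f15: (p2, p0, p18) → 69.7025
  f16: (p2, p0, p17) → 110.0025
  f17: (p2, p8, p13) → 28.5759
  f18: (p2, p8, p17) → 34.6855
  f19: (p15, p7, p13) → 19.7895
  f20: (p15, p7, p14) → 6.4797
  f21: (p15, p14, p18) → 19.8551
  f22: (p15, p2, p18) → 84.8260
  f23: (p15, p2, p13) → 21.7313
  f24: (p1, p8, p5) → 45.7847
  f25: (p1, p7, p5) → 8.2788
  f26: (p1, p7, p8) → 50.6402
Σ area = 1113.041

Check V−E+F: 15 − 39 + 26 = 2.


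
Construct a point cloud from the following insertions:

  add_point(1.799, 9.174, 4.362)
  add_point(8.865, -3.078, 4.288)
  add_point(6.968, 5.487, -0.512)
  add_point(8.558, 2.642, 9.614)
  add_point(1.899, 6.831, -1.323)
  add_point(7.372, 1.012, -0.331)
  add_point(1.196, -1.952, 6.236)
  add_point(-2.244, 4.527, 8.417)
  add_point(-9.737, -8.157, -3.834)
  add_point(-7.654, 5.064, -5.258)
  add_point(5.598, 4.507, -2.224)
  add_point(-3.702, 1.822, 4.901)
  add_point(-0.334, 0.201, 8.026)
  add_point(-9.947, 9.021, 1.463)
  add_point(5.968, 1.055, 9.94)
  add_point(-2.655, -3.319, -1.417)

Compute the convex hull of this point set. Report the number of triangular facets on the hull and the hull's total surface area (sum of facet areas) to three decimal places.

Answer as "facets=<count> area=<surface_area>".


14 of the 16 inputs are extreme points: [0, 1, 2, 3, 4, 5, 6, 7, 8, 9, 10, 12, 13, 14].

Triangle areas on the boundary:
  f1: (p9, p8, p13) → 51.3101
  f2: (p4, p9, p13) → 42.2130
  f3: (p5, p8, p1) → 62.5665
  f4: (p5, p2, p1) → 10.3081
  f5: (p6, p8, p1) → 57.6524
  f6: (p6, p12, p8) → 24.6290
  f7: (p7, p8, p13) → 99.4611
  f8: (p7, p12, p8) → 39.3990
  f9: (p0, p4, p13) → 36.3702
  f10: (p0, p4, p2) → 16.3097
  f11: (p0, p7, p13) → 40.7226
  f12: (p10, p5, p2) → 5.1048
  f13: (p10, p4, p9) → 18.8374
  f14: (p10, p4, p2) → 5.3199
  f15: (p10, p9, p8) → 91.2211
  f16: (p10, p5, p8) → 42.8561
  f17: (p14, p6, p1) → 23.6261
  f18: (p14, p6, p12) → 10.3667
  f19: (p14, p7, p12) → 15.2924
  f20: (p3, p0, p7) → 37.7930
  f21: (p3, p14, p7) → 11.5173
  f22: (p3, p0, p2) → 39.7199
  f23: (p3, p2, p1) → 37.2200
  f24: (p3, p14, p1) → 11.4905
Σ area = 831.307

Check V−E+F: 14 − 36 + 24 = 2.

facets=24 area=831.307


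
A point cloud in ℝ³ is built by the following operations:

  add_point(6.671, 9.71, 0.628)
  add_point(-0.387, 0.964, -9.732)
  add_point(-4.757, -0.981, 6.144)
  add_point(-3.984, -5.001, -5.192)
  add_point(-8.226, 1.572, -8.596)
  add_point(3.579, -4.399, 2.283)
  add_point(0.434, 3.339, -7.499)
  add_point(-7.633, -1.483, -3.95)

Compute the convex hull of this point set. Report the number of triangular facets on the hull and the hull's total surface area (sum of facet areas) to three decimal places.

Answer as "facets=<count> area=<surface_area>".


Extreme-point indices: [0, 1, 2, 3, 4, 5, 6, 7] — 8 of 8 on the boundary.

Per-facet area ½‖(b−a)×(c−a)‖:
  f1: (p2, p0, p4) → 122.6494
  f2: (p5, p2, p0) → 70.7984
  f3: (p5, p2, p3) → 49.6659
  f4: (p1, p3, p4) → 29.4921
  f5: (p1, p5, p0) → 90.8009
  f6: (p1, p5, p3) → 44.2498
  f7: (p7, p3, p4) → 14.1476
  f8: (p7, p2, p4) → 17.5865
  f9: (p7, p2, p3) → 27.3518
  f10: (p6, p0, p4) → 38.8613
  f11: (p6, p1, p4) → 13.2964
  f12: (p6, p1, p0) → 6.5233
Σ area = 525.423

Euler characteristic 8−18+12 = 2 ✓

facets=12 area=525.423


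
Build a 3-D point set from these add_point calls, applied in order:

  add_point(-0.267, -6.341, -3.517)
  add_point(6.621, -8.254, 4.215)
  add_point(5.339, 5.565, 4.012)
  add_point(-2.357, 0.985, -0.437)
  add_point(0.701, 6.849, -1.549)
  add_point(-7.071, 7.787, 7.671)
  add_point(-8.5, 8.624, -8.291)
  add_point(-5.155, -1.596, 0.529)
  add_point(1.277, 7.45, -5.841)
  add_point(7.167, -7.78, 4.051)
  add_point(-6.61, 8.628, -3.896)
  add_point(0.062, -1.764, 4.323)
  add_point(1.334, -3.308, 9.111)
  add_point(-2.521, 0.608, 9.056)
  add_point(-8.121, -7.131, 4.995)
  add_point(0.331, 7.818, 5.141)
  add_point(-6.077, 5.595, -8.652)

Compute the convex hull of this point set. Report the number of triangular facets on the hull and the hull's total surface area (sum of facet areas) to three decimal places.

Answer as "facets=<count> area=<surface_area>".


Extreme-point indices: [0, 1, 2, 5, 6, 8, 9, 10, 12, 13, 14, 15, 16] — 13 of 17 on the boundary.

Triangle areas on the boundary:
  f1: (p8, p10, p6) → 19.3761
  f2: (p0, p8, p9) → 74.1896
  f3: (p1, p12, p9) → 3.1693
  f4: (p1, p14, p12) → 47.7487
  f5: (p1, p0, p9) → 3.8222
  f6: (p1, p0, p14) → 60.7632
  f7: (p5, p10, p6) → 12.1156
  f8: (p5, p14, p6) → 120.8650
  f9: (p16, p8, p6) → 14.7290
  f10: (p16, p0, p8) → 54.8362
  f11: (p16, p14, p6) → 33.6368
  f12: (p16, p0, p14) → 82.5314
  f13: (p13, p14, p12) → 28.2029
  f14: (p13, p5, p14) → 42.9888
  f15: (p2, p12, p9) → 48.8020
  f16: (p2, p8, p9) → 71.0023
  f17: (p15, p2, p8) → 29.5817
  f18: (p15, p8, p10) → 42.8350
  f19: (p15, p5, p10) → 42.3496
  f20: (p15, p13, p5) → 30.1692
  f21: (p15, p13, p12) → 22.2131
  f22: (p15, p2, p12) → 30.6675
Σ area = 916.595

Euler: V−E+F = 13−33+22 = 2.

facets=22 area=916.595


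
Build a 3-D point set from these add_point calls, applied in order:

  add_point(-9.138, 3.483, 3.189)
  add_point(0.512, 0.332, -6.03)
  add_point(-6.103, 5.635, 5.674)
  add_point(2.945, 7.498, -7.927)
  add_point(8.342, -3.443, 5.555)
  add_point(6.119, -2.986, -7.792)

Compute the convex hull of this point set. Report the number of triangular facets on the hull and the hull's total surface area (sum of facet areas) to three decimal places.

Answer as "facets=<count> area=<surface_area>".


facets=8 area=498.924

Hull vertices (6/6): indices [0, 1, 2, 3, 4, 5].

Area of each hull facet:
  f1: (p2, p4, p0) → 36.2296
  f2: (p2, p3, p0) → 36.7621
  f3: (p2, p3, p4) → 127.8362
  f4: (p5, p4, p0) → 122.8887
  f5: (p5, p3, p4) → 73.8412
  f6: (p1, p3, p0) → 52.6971
  f7: (p1, p5, p0) → 22.5611
  f8: (p1, p5, p3) → 26.1085
Σ area = 498.924

Euler characteristic 6−12+8 = 2 ✓


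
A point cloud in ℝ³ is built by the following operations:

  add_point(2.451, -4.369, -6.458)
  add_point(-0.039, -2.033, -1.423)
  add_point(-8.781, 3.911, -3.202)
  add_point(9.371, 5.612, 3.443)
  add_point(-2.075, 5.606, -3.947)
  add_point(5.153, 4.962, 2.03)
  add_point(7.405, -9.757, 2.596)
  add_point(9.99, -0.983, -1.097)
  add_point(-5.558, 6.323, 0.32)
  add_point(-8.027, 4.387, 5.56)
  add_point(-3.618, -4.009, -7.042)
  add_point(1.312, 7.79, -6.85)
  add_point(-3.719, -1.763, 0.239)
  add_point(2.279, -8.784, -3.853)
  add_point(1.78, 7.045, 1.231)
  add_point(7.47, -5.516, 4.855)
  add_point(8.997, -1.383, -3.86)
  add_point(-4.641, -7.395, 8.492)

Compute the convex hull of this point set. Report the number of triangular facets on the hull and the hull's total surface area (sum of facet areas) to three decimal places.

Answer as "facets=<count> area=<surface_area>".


facets=24 area=956.444

Hull vertices (14/18): indices [0, 2, 3, 6, 7, 8, 9, 10, 11, 13, 14, 15, 16, 17].

Facet areas (half cross-product norm):
  f1: (p10, p17, p2) → 79.0203
  f2: (p16, p3, p7) → 9.4077
  f3: (p9, p17, p2) → 54.3401
  f4: (p9, p3, p17) → 109.0602
  f5: (p15, p3, p7) → 31.6920
  f6: (p15, p3, p17) → 68.4604
  f7: (p11, p16, p3) → 59.2101
  f8: (p11, p0, p16) → 44.6131
  f9: (p11, p10, p2) → 55.4685
  f10: (p11, p0, p10) → 36.8661
  f11: (p6, p16, p7) → 14.4682
  f12: (p6, p15, p7) → 18.7348
  f13: (p6, p15, p17) → 30.7163
  f14: (p14, p9, p3) → 32.2025
  f15: (p14, p11, p3) → 30.6615
  f16: (p13, p0, p16) → 19.2520
  f17: (p13, p6, p16) → 39.1646
  f18: (p13, p0, p10) → 15.6293
  f19: (p13, p10, p17) → 58.3821
  f20: (p13, p6, p17) → 54.9634
  f21: (p8, p14, p9) → 21.4572
  f22: (p8, p14, p11) → 29.7575
  f23: (p8, p9, p2) → 16.0720
  f24: (p8, p11, p2) → 26.8444
Σ area = 956.444

Euler characteristic 14−36+24 = 2 ✓


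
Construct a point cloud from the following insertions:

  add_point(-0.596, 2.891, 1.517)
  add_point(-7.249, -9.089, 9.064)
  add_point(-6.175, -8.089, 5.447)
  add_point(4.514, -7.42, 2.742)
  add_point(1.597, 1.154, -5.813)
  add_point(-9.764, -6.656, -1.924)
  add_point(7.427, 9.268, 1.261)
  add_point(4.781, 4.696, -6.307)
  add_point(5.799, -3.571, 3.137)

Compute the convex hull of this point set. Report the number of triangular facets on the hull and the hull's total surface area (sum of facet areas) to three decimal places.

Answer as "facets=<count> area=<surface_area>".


Extreme-point indices: [0, 1, 3, 4, 5, 6, 7, 8] — 8 of 9 on the boundary.

Triangle areas on the boundary:
  f1: (p3, p1, p5) → 74.4223
  f2: (p0, p1, p5) → 76.5763
  f3: (p0, p1, p6) → 45.7599
  f4: (p0, p7, p5) → 63.0434
  f5: (p0, p7, p6) → 40.6363
  f6: (p4, p7, p5) → 9.7535
  f7: (p4, p3, p5) → 82.6839
  f8: (p4, p3, p7) → 27.0099
  f9: (p8, p1, p6) → 86.1354
  f10: (p8, p3, p1) → 25.7294
  f11: (p8, p7, p6) → 55.1907
  f12: (p8, p3, p7) → 21.9004
Σ area = 608.841

Euler: V−E+F = 8−18+12 = 2.

facets=12 area=608.841


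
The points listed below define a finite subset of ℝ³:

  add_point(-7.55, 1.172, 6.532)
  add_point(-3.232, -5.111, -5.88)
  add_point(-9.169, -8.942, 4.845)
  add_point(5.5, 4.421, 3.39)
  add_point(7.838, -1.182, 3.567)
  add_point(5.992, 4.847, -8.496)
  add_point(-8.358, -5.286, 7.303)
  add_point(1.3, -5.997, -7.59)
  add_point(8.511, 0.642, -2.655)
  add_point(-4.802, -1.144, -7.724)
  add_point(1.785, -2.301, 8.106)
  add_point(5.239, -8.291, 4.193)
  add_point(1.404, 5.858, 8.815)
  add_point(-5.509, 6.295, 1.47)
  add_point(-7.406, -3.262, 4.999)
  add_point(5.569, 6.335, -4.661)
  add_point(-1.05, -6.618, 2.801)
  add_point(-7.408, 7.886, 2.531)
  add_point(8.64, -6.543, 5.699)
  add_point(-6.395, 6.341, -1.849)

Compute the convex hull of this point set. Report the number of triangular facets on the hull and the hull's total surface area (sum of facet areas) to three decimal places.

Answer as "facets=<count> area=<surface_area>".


facets=30 area=1017.727

Points on the hull: [0, 1, 2, 3, 4, 5, 6, 7, 8, 9, 10, 11, 12, 15, 17, 18, 19] (17 of 20).

Triangle areas on the boundary:
  f1: (p11, p18, p2) → 16.6143
  f2: (p11, p7, p2) → 88.0439
  f3: (p11, p7, p18) → 22.1351
  f4: (p9, p7, p5) → 44.6009
  f5: (p10, p12, p18) → 28.4698
  f6: (p0, p12, p17) → 38.7379
  f7: (p15, p12, p17) → 73.7476
  f8: (p15, p3, p12) → 20.0492
  f9: (p1, p7, p2) → 23.7073
  f10: (p1, p9, p2) → 26.9500
  f11: (p1, p9, p7) → 10.8157
  f12: (p19, p9, p5) → 58.5378
  f13: (p19, p15, p17) → 26.5314
  f14: (p19, p15, p5) → 24.1432
  f15: (p19, p17, p2) → 39.9752
  f16: (p19, p9, p2) → 73.5466
  f17: (p6, p17, p2) → 25.3615
  f18: (p6, p0, p17) → 10.6887
  f19: (p6, p18, p2) → 38.2539
  f20: (p6, p10, p18) → 35.1434
  f21: (p6, p10, p12) → 42.1725
  f22: (p6, p0, p12) → 28.8690
  f23: (p8, p15, p3) → 24.3283
  f24: (p8, p15, p5) → 13.8470
  f25: (p8, p7, p18) → 60.4007
  f26: (p8, p7, p5) → 40.7386
  f27: (p4, p8, p18) → 15.2915
  f28: (p4, p8, p3) → 19.1873
  f29: (p4, p12, p18) → 27.4539
  f30: (p4, p3, p12) → 19.3845
Σ area = 1017.727

Check V−E+F: 17 − 45 + 30 = 2.


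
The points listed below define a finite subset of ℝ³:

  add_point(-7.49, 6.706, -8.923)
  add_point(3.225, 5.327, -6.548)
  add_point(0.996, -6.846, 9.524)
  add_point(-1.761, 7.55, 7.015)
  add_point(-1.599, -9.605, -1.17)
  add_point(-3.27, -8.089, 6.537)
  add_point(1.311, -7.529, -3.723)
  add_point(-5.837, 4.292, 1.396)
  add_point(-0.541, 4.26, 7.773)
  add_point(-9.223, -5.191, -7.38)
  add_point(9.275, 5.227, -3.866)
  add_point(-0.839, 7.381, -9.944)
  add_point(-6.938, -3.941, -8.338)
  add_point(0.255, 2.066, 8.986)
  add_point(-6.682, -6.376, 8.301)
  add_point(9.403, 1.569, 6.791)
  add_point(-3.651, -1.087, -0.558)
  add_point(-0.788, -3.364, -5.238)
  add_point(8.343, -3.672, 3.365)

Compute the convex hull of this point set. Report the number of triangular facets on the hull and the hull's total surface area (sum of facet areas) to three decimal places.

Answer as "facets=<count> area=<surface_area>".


facets=26 area=1120.515

Points on the hull: [0, 2, 3, 4, 5, 6, 7, 9, 10, 11, 12, 13, 14, 15, 18] (15 of 19).

Triangle areas on the boundary:
  f1: (p10, p3, p15) → 70.5965
  f2: (p10, p11, p3) → 90.5327
  f3: (p0, p11, p3) → 56.2342
  f4: (p0, p14, p9) → 95.0444
  f5: (p4, p14, p9) → 60.4147
  f6: (p13, p3, p15) → 27.7982
  f7: (p13, p14, p3) → 29.9952
  f8: (p12, p0, p9) → 13.4076
  f9: (p12, p0, p11) → 36.0451
  f10: (p7, p14, p3) → 48.8293
  f11: (p7, p0, p3) → 29.7157
  f12: (p7, p0, p14) → 48.7819
  f13: (p5, p4, p14) → 12.8582
  f14: (p6, p10, p11) → 86.3334
  f15: (p6, p12, p11) → 65.5054
  f16: (p6, p4, p9) → 23.6306
  f17: (p6, p12, p9) → 13.1184
  f18: (p2, p13, p15) → 41.9011
  f19: (p2, p13, p14) → 34.4905
  f20: (p2, p5, p14) → 10.6749
  f21: (p2, p5, p4) → 19.5743
  f22: (p18, p6, p4) → 22.9291
  f23: (p18, p2, p4) → 54.0352
  f24: (p18, p2, p15) → 32.0233
  f25: (p18, p10, p15) → 34.6957
  f26: (p18, p6, p10) → 61.3491
Σ area = 1120.515

Euler characteristic 15−39+26 = 2 ✓


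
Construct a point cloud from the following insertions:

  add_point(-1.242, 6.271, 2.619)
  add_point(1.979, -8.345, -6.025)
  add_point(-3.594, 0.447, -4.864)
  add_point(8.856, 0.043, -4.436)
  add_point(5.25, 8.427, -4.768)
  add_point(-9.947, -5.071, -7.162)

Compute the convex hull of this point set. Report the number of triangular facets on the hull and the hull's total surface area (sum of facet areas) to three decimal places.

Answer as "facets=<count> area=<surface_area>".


facets=6 area=459.803

Extreme-point indices: [0, 1, 3, 4, 5] — 5 of 6 on the boundary.

Triangle areas on the boundary:
  f1: (p0, p4, p5) → 87.0940
  f2: (p0, p4, p3) → 45.9505
  f3: (p1, p4, p5) → 106.1516
  f4: (p1, p4, p3) → 44.7169
  f5: (p1, p0, p5) → 100.2900
  f6: (p1, p0, p3) → 75.5999
Σ area = 459.803

Euler: V−E+F = 5−9+6 = 2.


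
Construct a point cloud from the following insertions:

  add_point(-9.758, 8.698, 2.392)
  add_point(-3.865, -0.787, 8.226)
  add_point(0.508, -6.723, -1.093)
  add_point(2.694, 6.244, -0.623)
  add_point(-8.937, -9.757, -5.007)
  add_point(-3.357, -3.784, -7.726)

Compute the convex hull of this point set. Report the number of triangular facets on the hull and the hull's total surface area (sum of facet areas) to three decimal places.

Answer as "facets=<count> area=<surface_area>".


6 of the 6 inputs are extreme points: [0, 1, 2, 3, 4, 5].

Facet areas (half cross-product norm):
  f1: (p1, p3, p0) → 72.0390
  f2: (p1, p4, p0) → 105.0780
  f3: (p2, p1, p3) → 69.4515
  f4: (p2, p1, p4) → 63.0191
  f5: (p5, p3, p0) → 88.1303
  f6: (p5, p4, p0) → 74.2803
  f7: (p5, p2, p3) → 52.4289
  f8: (p5, p2, p4) → 34.7047
Σ area = 559.132

Euler characteristic 6−12+8 = 2 ✓

facets=8 area=559.132


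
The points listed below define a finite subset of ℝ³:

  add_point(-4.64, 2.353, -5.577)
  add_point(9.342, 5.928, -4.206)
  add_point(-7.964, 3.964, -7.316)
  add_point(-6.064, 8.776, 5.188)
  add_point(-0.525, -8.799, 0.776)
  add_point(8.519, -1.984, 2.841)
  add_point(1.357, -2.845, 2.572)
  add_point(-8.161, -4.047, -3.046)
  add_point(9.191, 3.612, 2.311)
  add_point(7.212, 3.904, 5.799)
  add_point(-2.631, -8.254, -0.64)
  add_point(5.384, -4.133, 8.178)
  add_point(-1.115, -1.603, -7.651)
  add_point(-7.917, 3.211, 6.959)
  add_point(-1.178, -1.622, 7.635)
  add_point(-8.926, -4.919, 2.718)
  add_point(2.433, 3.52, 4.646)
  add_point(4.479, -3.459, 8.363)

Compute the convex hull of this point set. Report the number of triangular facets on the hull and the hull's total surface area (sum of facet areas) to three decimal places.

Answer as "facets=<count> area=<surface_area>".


Hull vertices (15/18): indices [1, 2, 3, 4, 5, 7, 8, 9, 10, 11, 12, 13, 14, 15, 17].

Triangle areas on the boundary:
  f1: (p2, p3, p1) → 112.6093
  f2: (p13, p17, p3) → 42.5314
  f3: (p13, p2, p15) → 60.0488
  f4: (p13, p2, p3) → 41.2538
  f5: (p9, p3, p1) → 73.5436
  f6: (p9, p17, p3) → 58.4696
  f7: (p7, p2, p15) → 21.4604
  f8: (p12, p2, p1) → 57.1542
  f9: (p12, p5, p1) → 67.3921
  f10: (p12, p5, p4) → 62.5003
  f11: (p12, p7, p2) → 34.2172
  f12: (p14, p17, p15) → 20.6386
  f13: (p14, p13, p15) → 35.4040
  f14: (p14, p13, p17) → 7.5858
  f15: (p11, p5, p4) → 34.1532
  f16: (p11, p17, p15) → 6.6583
  f17: (p11, p4, p15) → 49.1727
  f18: (p11, p9, p17) → 4.6149
  f19: (p8, p9, p1) → 8.2775
  f20: (p8, p5, p1) → 17.7550
  f21: (p8, p11, p9) → 16.5703
  f22: (p8, p11, p5) → 16.4934
  f23: (p10, p12, p4) → 11.5905
  f24: (p10, p12, p7) → 30.9999
  f25: (p10, p4, p15) → 8.8230
  f26: (p10, p7, p15) → 20.5673
Σ area = 920.485

Euler characteristic 15−39+26 = 2 ✓

facets=26 area=920.485


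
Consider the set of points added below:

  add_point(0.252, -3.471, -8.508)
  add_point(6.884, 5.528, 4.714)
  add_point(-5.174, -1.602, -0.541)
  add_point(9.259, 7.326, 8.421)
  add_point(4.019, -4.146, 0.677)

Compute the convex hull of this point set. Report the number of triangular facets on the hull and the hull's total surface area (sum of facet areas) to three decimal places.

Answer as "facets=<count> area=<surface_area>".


5 of the 5 inputs are extreme points: [0, 1, 2, 3, 4].

Facet areas (half cross-product norm):
  f1: (p4, p3, p2) → 69.7240
  f2: (p0, p4, p2) → 41.5199
  f3: (p0, p4, p3) → 60.7803
  f4: (p1, p3, p2) → 18.3641
  f5: (p1, p0, p2) → 73.2732
  f6: (p1, p0, p3) → 7.5439
Σ area = 271.205

Check V−E+F: 5 − 9 + 6 = 2.

facets=6 area=271.205


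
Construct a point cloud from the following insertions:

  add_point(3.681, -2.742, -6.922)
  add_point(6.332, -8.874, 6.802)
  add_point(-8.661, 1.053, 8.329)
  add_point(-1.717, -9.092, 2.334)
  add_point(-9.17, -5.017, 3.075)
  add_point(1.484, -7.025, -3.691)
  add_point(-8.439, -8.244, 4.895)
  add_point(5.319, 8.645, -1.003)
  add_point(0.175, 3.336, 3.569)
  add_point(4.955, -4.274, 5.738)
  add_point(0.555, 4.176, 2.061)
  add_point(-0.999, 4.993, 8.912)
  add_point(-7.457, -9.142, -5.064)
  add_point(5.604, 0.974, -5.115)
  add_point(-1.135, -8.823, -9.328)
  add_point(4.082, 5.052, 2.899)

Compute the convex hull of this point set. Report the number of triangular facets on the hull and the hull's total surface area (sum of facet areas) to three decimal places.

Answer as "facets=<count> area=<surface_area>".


facets=20 area=902.340

Points on the hull: [0, 1, 2, 3, 4, 6, 7, 11, 12, 13, 14, 15] (12 of 16).

Facet areas (half cross-product norm):
  f1: (p12, p14, p7) → 77.6522
  f2: (p13, p7, p1) → 66.0471
  f3: (p2, p11, p1) → 68.3353
  f4: (p2, p11, p7) → 44.8636
  f5: (p2, p12, p4) → 16.5675
  f6: (p2, p12, p7) → 152.2466
  f7: (p15, p7, p1) → 24.7546
  f8: (p15, p11, p1) → 57.2534
  f9: (p15, p11, p7) → 15.3375
  f10: (p3, p14, p1) → 48.2810
  f11: (p3, p12, p14) → 35.6540
  f12: (p0, p14, p7) → 25.9397
  f13: (p0, p13, p7) → 8.9850
  f14: (p0, p14, p1) → 61.8370
  f15: (p0, p13, p1) → 34.6006
  f16: (p6, p2, p4) → 14.4011
  f17: (p6, p2, p1) → 73.8779
  f18: (p6, p3, p1) → 25.7115
  f19: (p6, p12, p4) → 17.5291
  f20: (p6, p3, p12) → 32.4654
Σ area = 902.340

Check V−E+F: 12 − 30 + 20 = 2.


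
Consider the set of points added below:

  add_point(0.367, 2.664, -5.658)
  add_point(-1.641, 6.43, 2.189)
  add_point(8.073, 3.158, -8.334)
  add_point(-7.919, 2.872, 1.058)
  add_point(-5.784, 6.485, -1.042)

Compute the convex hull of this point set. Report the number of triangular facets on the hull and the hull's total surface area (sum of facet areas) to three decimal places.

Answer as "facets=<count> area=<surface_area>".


facets=6 area=155.708

Extreme-point indices: [0, 1, 2, 3, 4] — 5 of 5 on the boundary.

Facet areas (half cross-product norm):
  f1: (p1, p2, p3) → 50.2781
  f2: (p1, p4, p3) → 12.2932
  f3: (p1, p4, p2) → 38.4588
  f4: (p0, p2, p3) → 15.1859
  f5: (p0, p4, p3) → 19.6378
  f6: (p0, p4, p2) → 19.8543
Σ area = 155.708

Euler characteristic 5−9+6 = 2 ✓


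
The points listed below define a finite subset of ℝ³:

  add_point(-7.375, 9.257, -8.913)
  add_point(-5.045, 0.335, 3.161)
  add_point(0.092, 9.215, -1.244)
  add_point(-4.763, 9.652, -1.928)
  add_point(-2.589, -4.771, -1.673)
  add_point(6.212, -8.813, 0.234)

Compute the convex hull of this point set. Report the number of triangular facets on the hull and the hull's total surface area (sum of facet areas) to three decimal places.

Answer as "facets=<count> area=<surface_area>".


facets=8 area=407.209

6 of the 6 inputs are extreme points: [0, 1, 2, 3, 4, 5].

Per-facet area ½‖(b−a)×(c−a)‖:
  f1: (p3, p1, p0) → 36.4718
  f2: (p4, p5, p0) → 58.7934
  f3: (p4, p1, p0) → 56.4648
  f4: (p4, p1, p5) → 32.8378
  f5: (p2, p5, p0) → 98.0287
  f6: (p2, p3, p0) → 16.2207
  f7: (p2, p1, p5) → 82.4377
  f8: (p2, p3, p1) → 25.9543
Σ area = 407.209

Euler: V−E+F = 6−12+8 = 2.


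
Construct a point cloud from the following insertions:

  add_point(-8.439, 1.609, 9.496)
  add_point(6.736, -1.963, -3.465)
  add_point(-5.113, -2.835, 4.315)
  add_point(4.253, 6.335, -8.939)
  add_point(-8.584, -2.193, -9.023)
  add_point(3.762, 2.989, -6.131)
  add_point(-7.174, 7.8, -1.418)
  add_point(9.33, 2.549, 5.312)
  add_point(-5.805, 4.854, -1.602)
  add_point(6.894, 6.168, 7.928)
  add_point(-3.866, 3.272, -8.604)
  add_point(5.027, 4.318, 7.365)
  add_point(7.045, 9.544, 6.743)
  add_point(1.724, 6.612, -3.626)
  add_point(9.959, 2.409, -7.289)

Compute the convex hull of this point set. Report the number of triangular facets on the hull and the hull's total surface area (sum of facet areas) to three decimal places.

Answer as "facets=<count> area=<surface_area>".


facets=18 area=946.121

11 of the 15 inputs are extreme points: [0, 1, 2, 3, 4, 6, 7, 9, 10, 12, 14].

Per-facet area ½‖(b−a)×(c−a)‖:
  f1: (p0, p2, p4) → 44.6720
  f2: (p3, p14, p4) → 51.1092
  f3: (p3, p12, p14) → 55.9713
  f4: (p1, p14, p4) → 52.1374
  f5: (p1, p2, p4) → 92.7352
  f6: (p6, p0, p4) → 79.0923
  f7: (p6, p0, p12) → 99.4958
  f8: (p6, p3, p12) → 102.1536
  f9: (p7, p1, p2) → 70.4811
  f10: (p7, p0, p2) → 57.8712
  f11: (p7, p12, p14) → 46.1756
  f12: (p7, p1, p14) → 33.7803
  f13: (p10, p3, p4) → 15.2453
  f14: (p10, p6, p4) → 32.3953
  f15: (p10, p6, p3) → 38.8219
  f16: (p9, p0, p12) → 27.0663
  f17: (p9, p7, p12) → 7.9885
  f18: (p9, p7, p0) → 38.9290
Σ area = 946.121

Euler characteristic 11−27+18 = 2 ✓


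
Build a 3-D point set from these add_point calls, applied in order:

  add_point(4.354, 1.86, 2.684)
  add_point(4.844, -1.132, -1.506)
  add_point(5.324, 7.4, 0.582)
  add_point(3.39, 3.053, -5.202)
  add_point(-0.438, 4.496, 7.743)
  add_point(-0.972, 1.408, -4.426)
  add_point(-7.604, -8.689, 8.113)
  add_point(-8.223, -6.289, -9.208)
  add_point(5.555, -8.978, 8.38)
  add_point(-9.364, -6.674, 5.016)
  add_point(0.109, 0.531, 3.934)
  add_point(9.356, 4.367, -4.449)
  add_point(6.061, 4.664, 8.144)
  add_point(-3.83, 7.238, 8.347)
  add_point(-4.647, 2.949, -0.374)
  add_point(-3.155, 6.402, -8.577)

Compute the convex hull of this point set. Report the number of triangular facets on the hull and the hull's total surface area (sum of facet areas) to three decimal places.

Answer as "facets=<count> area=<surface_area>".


Points on the hull: [2, 6, 7, 8, 9, 11, 12, 13, 15] (9 of 16).

Facet areas (half cross-product norm):
  f1: (p7, p8, p11) → 185.1364
  f2: (p6, p13, p9) → 31.1323
  f3: (p6, p13, p8) → 105.3643
  f4: (p6, p7, p9) → 19.8717
  f5: (p6, p7, p8) → 114.9789
  f6: (p12, p8, p11) → 88.8855
  f7: (p12, p13, p8) → 68.1478
  f8: (p15, p7, p11) → 88.9410
  f9: (p15, p7, p9) → 97.6370
  f10: (p15, p13, p9) → 126.0218
  f11: (p2, p12, p11) → 25.4646
  f12: (p2, p12, p13) → 40.7764
  f13: (p2, p15, p11) → 43.9788
  f14: (p2, p15, p13) → 75.0831
Σ area = 1111.420

Check V−E+F: 9 − 21 + 14 = 2.

facets=14 area=1111.420


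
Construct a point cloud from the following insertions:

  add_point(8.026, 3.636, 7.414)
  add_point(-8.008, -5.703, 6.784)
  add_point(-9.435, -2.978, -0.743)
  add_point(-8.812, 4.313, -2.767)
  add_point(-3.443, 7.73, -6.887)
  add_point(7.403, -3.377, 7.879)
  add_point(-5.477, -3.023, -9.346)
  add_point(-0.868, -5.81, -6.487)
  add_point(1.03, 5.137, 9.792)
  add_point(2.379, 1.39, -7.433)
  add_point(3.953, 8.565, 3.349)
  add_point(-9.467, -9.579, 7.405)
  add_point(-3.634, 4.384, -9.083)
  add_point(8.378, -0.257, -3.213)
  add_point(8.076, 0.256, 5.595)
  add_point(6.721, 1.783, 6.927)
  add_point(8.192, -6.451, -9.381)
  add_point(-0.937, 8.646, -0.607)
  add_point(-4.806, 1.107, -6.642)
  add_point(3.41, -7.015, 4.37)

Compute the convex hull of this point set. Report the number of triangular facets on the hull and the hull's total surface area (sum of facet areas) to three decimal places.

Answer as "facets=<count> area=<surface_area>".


18 of the 20 inputs are extreme points: [0, 1, 2, 3, 4, 5, 6, 7, 8, 9, 10, 11, 12, 13, 14, 16, 17, 19].

Triangle areas on the boundary:
  f1: (p5, p8, p11) → 93.3451
  f2: (p1, p8, p11) → 14.2081
  f3: (p10, p8, p17) → 24.0521
  f4: (p7, p6, p11) → 50.8470
  f5: (p0, p5, p8) → 26.4803
  f6: (p0, p10, p8) → 25.3769
  f7: (p0, p10, p13) → 41.3848
  f8: (p19, p5, p11) → 35.4453
  f9: (p16, p12, p6) → 53.8141
  f10: (p16, p7, p6) → 23.1027
  f11: (p16, p19, p5) → 44.9251
  f12: (p16, p7, p11) → 55.1397
  f13: (p16, p19, p11) → 83.0294
  f14: (p4, p10, p13) → 72.0268
  f15: (p4, p16, p12) → 27.0689
  f16: (p4, p10, p17) → 10.8565
  f17: (p14, p0, p13) → 14.4276
  f18: (p14, p0, p5) → 7.2898
  f19: (p14, p16, p13) → 25.7746
  f20: (p14, p16, p5) → 35.2933
  f21: (p9, p16, p13) → 31.7519
  f22: (p9, p4, p13) → 24.2341
  f23: (p9, p4, p16) → 7.2316
  f24: (p3, p4, p17) → 25.4444
  f25: (p3, p8, p17) → 50.2657
  f26: (p3, p1, p8) → 93.2116
  f27: (p3, p1, p11) → 19.1788
  f28: (p3, p12, p6) → 30.9046
  f29: (p3, p4, p12) → 15.0924
  f30: (p2, p6, p11) → 35.2553
  f31: (p2, p3, p11) → 23.2403
  f32: (p2, p3, p6) → 34.5948
Σ area = 1154.294

Euler: V−E+F = 18−48+32 = 2.

facets=32 area=1154.294


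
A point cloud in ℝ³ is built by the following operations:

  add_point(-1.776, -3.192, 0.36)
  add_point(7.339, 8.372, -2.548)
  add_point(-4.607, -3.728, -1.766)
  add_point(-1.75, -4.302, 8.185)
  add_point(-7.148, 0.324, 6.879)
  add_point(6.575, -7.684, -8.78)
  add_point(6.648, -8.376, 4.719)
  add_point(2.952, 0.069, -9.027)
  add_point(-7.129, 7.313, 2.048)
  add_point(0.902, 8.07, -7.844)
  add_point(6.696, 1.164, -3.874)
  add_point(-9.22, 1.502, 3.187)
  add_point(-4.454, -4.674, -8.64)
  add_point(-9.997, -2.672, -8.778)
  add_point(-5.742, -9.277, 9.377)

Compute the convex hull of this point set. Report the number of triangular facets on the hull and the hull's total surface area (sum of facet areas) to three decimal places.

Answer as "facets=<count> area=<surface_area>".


facets=20 area=1113.656

Hull vertices (12/15): indices [1, 3, 4, 5, 6, 7, 8, 9, 11, 12, 13, 14].

Triangle areas on the boundary:
  f1: (p5, p7, p13) → 55.2038
  f2: (p5, p7, p1) → 42.8452
  f3: (p9, p8, p13) → 87.7868
  f4: (p9, p8, p1) → 53.2327
  f5: (p9, p7, p13) → 55.1737
  f6: (p9, p7, p1) → 34.7247
  f7: (p11, p14, p13) → 80.3805
  f8: (p11, p8, p13) → 39.3913
  f9: (p12, p14, p13) → 54.8954
  f10: (p12, p5, p13) → 2.9529
  f11: (p12, p5, p14) → 106.5494
  f12: (p4, p3, p14) → 23.4026
  f13: (p4, p11, p14) → 18.6354
  f14: (p4, p11, p8) → 13.3835
  f15: (p4, p8, p1) → 62.8946
  f16: (p4, p3, p1) → 67.3980
  f17: (p6, p5, p14) → 84.0266
  f18: (p6, p3, p14) → 31.1130
  f19: (p6, p5, p1) → 110.6394
  f20: (p6, p3, p1) → 89.0271
Σ area = 1113.656

Check V−E+F: 12 − 30 + 20 = 2.


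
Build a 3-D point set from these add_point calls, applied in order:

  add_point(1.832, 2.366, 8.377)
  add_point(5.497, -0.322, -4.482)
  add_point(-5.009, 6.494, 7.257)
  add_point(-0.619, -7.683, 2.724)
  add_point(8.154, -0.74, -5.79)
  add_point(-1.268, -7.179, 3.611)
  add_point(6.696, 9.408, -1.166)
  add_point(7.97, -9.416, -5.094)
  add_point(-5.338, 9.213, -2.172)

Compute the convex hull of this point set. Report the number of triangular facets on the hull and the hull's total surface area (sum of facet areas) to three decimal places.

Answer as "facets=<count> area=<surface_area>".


facets=12 area=685.032

Hull vertices (8/9): indices [0, 2, 3, 4, 5, 6, 7, 8].

Area of each hull facet:
  f1: (p6, p4, p8) → 67.6969
  f2: (p2, p6, p8) → 58.9404
  f3: (p2, p0, p6) → 51.6092
  f4: (p7, p6, p4) → 24.6820
  f5: (p7, p0, p6) → 115.2470
  f6: (p7, p4, p8) → 62.6072
  f7: (p7, p3, p8) → 105.7679
  f8: (p5, p2, p0) → 44.3548
  f9: (p5, p7, p0) → 69.5250
  f10: (p5, p7, p3) → 2.3726
  f11: (p5, p3, p8) → 10.3996
  f12: (p5, p2, p8) → 71.8296
Σ area = 685.032

Euler: V−E+F = 8−18+12 = 2.


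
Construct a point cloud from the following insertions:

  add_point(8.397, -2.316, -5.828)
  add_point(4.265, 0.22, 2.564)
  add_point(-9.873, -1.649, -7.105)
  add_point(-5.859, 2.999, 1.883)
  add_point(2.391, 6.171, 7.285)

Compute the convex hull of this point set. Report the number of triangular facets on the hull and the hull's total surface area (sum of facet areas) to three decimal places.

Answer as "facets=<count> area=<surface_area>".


facets=6 area=370.860

Points on the hull: [0, 1, 2, 3, 4] (5 of 5).

Facet areas (half cross-product norm):
  f1: (p4, p0, p2) → 145.1979
  f2: (p1, p0, p2) → 82.3566
  f3: (p1, p4, p0) → 21.5023
  f4: (p3, p4, p2) → 29.2423
  f5: (p3, p1, p2) → 54.7051
  f6: (p3, p1, p4) → 37.8560
Σ area = 370.860

Euler: V−E+F = 5−9+6 = 2.


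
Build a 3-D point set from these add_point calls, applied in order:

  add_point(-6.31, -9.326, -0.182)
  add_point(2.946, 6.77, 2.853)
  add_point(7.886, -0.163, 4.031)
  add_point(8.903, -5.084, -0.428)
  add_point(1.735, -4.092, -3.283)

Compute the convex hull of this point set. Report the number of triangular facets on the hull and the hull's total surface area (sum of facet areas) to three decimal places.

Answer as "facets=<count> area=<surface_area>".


Extreme-point indices: [0, 1, 2, 3, 4] — 5 of 5 on the boundary.

Triangle areas on the boundary:
  f1: (p4, p3, p0) → 32.6098
  f2: (p4, p1, p0) → 58.5655
  f3: (p4, p1, p3) → 48.1380
  f4: (p2, p3, p0) → 53.0136
  f5: (p2, p1, p0) → 74.6033
  f6: (p2, p1, p3) → 23.3720
Σ area = 290.302

Euler: V−E+F = 5−9+6 = 2.

facets=6 area=290.302


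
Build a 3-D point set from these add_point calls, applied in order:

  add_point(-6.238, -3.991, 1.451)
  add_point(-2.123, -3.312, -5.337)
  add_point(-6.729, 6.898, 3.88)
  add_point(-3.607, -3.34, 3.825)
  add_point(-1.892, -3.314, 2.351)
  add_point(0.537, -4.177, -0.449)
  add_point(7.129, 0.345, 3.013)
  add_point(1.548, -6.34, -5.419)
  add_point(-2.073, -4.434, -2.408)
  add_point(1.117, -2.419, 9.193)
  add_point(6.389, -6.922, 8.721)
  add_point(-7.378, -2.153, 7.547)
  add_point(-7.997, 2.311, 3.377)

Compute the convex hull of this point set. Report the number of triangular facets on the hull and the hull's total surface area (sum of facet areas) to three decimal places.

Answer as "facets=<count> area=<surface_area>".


facets=14 area=543.863

Extreme-point indices: [0, 1, 2, 6, 7, 9, 10, 11, 12] — 9 of 13 on the boundary.

Area of each hull facet:
  f1: (p10, p7, p6) → 56.1391
  f2: (p0, p10, p7) → 74.1305
  f3: (p1, p7, p6) → 28.8450
  f4: (p1, p2, p6) → 87.1161
  f5: (p1, p2, p12) → 26.1569
  f6: (p1, p0, p12) → 25.9593
  f7: (p1, p0, p7) → 17.6960
  f8: (p11, p2, p12) → 11.7667
  f9: (p11, p0, p12) → 18.0605
  f10: (p11, p0, p10) → 46.4747
  f11: (p9, p10, p6) → 29.4432
  f12: (p9, p2, p6) → 59.8878
  f13: (p9, p11, p10) → 19.8479
  f14: (p9, p11, p2) → 42.3388
Σ area = 543.863

Check V−E+F: 9 − 21 + 14 = 2.


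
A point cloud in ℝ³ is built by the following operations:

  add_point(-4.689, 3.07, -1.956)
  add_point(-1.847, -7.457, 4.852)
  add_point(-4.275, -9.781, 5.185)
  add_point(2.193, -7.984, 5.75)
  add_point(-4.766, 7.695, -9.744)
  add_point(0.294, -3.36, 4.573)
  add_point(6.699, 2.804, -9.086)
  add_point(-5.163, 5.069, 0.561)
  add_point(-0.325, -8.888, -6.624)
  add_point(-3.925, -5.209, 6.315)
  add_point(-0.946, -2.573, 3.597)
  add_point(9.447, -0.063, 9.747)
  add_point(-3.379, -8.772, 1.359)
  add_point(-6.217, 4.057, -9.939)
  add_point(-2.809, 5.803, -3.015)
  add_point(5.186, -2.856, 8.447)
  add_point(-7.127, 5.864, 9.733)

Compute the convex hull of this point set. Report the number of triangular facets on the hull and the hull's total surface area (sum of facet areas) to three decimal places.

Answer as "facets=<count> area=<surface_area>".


facets=14 area=1059.333

9 of the 17 inputs are extreme points: [2, 3, 4, 6, 8, 11, 13, 15, 16].

Per-facet area ½‖(b−a)×(c−a)‖:
  f1: (p4, p11, p16) → 172.8550
  f2: (p15, p11, p16) → 37.5516
  f3: (p15, p2, p16) → 88.4114
  f4: (p15, p2, p11) → 1.7375
  f5: (p13, p2, p16) → 152.0800
  f6: (p13, p4, p16) → 38.5085
  f7: (p13, p8, p2) → 90.1212
  f8: (p3, p2, p11) → 22.0206
  f9: (p3, p8, p11) → 62.1336
  f10: (p3, p8, p2) → 40.7849
  f11: (p6, p4, p11) → 116.5785
  f12: (p6, p8, p11) → 129.8978
  f13: (p6, p13, p4) → 24.4690
  f14: (p6, p13, p8) → 82.1833
Σ area = 1059.333

Euler: V−E+F = 9−21+14 = 2.


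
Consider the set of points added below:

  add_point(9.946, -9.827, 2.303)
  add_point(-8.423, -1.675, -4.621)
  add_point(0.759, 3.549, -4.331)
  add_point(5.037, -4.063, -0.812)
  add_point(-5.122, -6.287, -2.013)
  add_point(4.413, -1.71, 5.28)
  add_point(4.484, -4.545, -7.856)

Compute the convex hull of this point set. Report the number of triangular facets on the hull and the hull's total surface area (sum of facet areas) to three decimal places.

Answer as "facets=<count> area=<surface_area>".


6 of the 7 inputs are extreme points: [0, 1, 2, 4, 5, 6].

Per-facet area ½‖(b−a)×(c−a)‖:
  f1: (p6, p2, p1) → 50.4263
  f2: (p6, p2, p0) → 59.2279
  f3: (p5, p2, p1) → 60.8641
  f4: (p5, p2, p0) → 56.7389
  f5: (p4, p5, p1) → 37.3108
  f6: (p4, p5, p0) → 65.8656
  f7: (p4, p6, p1) → 35.2610
  f8: (p4, p6, p0) → 71.7192
Σ area = 437.414

Euler characteristic 6−12+8 = 2 ✓

facets=8 area=437.414


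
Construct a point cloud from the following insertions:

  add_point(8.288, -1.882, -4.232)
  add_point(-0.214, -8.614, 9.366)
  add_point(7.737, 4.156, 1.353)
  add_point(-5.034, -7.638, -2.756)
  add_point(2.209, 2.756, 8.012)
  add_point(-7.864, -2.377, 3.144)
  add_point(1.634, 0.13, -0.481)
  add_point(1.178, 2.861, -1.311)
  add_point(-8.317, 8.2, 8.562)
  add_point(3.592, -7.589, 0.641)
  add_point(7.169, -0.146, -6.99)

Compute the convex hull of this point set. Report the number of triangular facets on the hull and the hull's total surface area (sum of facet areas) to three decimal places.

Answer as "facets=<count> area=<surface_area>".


facets=16 area=739.934

Points on the hull: [0, 1, 2, 3, 4, 5, 7, 8, 9, 10] (10 of 11).

Per-facet area ½‖(b−a)×(c−a)‖:
  f1: (p2, p1, p0) → 68.8440
  f2: (p2, p10, p8) → 77.7062
  f3: (p2, p10, p0) → 14.0378
  f4: (p5, p1, p8) → 67.0409
  f5: (p5, p3, p8) → 22.7403
  f6: (p5, p3, p1) → 48.1716
  f7: (p7, p10, p8) → 3.1431
  f8: (p7, p3, p8) → 90.1217
  f9: (p7, p3, p10) → 53.9471
  f10: (p9, p1, p0) → 26.4373
  f11: (p9, p3, p1) → 44.3504
  f12: (p9, p10, p0) → 12.2790
  f13: (p9, p3, p10) → 52.0533
  f14: (p4, p1, p8) → 67.0958
  f15: (p4, p2, p8) → 44.3746
  f16: (p4, p2, p1) → 47.5905
Σ area = 739.934

Euler characteristic 10−24+16 = 2 ✓


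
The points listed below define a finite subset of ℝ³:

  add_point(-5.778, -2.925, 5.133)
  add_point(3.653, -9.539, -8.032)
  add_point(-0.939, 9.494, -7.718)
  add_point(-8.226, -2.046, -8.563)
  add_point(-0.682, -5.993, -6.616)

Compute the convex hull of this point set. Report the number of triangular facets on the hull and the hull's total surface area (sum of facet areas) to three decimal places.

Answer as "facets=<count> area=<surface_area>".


4 of the 5 inputs are extreme points: [0, 1, 2, 3].

Facet areas (half cross-product norm):
  f1: (p2, p1, p3) → 96.0943
  f2: (p0, p1, p3) → 95.5862
  f3: (p0, p2, p3) → 94.8271
  f4: (p0, p2, p1) → 147.7272
Σ area = 434.235

Euler characteristic 4−6+4 = 2 ✓

facets=4 area=434.235


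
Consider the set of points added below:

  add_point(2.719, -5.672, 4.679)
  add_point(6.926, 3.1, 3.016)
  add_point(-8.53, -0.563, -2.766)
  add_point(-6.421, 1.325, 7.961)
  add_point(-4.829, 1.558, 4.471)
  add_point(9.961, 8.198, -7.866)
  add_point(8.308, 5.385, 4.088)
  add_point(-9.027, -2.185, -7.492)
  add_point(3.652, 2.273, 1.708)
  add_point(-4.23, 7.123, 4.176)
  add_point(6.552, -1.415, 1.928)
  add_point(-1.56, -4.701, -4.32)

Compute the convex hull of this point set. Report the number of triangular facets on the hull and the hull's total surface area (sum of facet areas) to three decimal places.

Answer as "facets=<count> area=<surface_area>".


facets=14 area=761.361

Extreme-point indices: [0, 2, 3, 5, 6, 7, 9, 10, 11] — 9 of 12 on the boundary.

Area of each hull facet:
  f1: (p3, p0, p7) → 92.6042
  f2: (p6, p3, p0) → 73.2264
  f3: (p11, p5, p7) → 71.9313
  f4: (p11, p0, p7) → 28.5937
  f5: (p9, p5, p7) → 142.7656
  f6: (p9, p6, p5) → 77.9696
  f7: (p9, p6, p3) → 45.1022
  f8: (p10, p6, p5) → 45.4844
  f9: (p10, p6, p0) → 17.9996
  f10: (p10, p11, p5) → 76.0243
  f11: (p10, p11, p0) → 31.1918
  f12: (p2, p3, p7) → 4.9876
  f13: (p2, p9, p7) → 15.1889
  f14: (p2, p9, p3) → 38.2917
Σ area = 761.361

Check V−E+F: 9 − 21 + 14 = 2.


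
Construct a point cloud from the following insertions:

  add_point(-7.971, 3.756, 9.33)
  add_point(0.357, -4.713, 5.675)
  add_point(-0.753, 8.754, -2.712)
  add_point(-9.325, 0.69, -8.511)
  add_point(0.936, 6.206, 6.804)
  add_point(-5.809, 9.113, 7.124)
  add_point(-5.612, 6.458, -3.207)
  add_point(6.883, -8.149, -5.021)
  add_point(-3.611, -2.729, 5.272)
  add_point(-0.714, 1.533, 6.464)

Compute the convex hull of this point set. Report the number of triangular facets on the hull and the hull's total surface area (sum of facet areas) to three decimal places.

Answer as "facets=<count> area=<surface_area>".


9 of the 10 inputs are extreme points: [0, 1, 2, 3, 4, 5, 6, 7, 8].

Per-facet area ½‖(b−a)×(c−a)‖:
  f1: (p0, p5, p3) → 55.2281
  f2: (p2, p7, p3) → 115.1515
  f3: (p8, p7, p3) → 115.6441
  f4: (p8, p0, p3) → 67.2465
  f5: (p6, p5, p3) → 30.5959
  f6: (p6, p2, p3) → 16.1251
  f7: (p6, p2, p5) → 28.3284
  f8: (p4, p2, p7) → 91.8482
  f9: (p4, p2, p5) → 35.8858
  f10: (p4, p0, p5) → 22.7300
  f11: (p1, p8, p7) → 25.2138
  f12: (p1, p4, p7) → 67.6346
  f13: (p1, p8, p0) → 13.4581
  f14: (p1, p4, p0) → 50.5924
Σ area = 735.683

Euler: V−E+F = 9−21+14 = 2.

facets=14 area=735.683
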